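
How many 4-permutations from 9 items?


P(9,4) = 9!/5!
= 362880/120
= 3024

P(9,4) = 3024


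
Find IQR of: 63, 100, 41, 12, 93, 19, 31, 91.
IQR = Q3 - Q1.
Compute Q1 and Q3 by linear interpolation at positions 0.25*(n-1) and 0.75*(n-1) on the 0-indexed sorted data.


Sorted: 12, 19, 31, 41, 63, 91, 93, 100
Q1 (25th %ile) = 28.0000
Q3 (75th %ile) = 91.5000
IQR = 91.5000 - 28.0000 = 63.5000

IQR = 63.5000


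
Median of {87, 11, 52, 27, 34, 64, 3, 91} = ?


Sorted: 3, 11, 27, 34, 52, 64, 87, 91
n = 8 (even)
Middle values: 34 and 52
Median = (34+52)/2 = 43.0000

Median = 43.0000


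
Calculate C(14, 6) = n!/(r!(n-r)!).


C(14,6) = 14!/(6! × 8!)
= 87178291200/(720 × 40320)
= 3003

C(14,6) = 3003


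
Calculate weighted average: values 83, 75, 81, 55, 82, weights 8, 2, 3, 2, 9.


Numerator = 83*8 + 75*2 + 81*3 + 55*2 + 82*9 = 1905
Denominator = 8 + 2 + 3 + 2 + 9 = 24
WM = 1905/24 = 79.3750

WM = 79.3750


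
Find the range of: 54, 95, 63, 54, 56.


Max = 95, Min = 54
Range = 95 - 54 = 41

Range = 41


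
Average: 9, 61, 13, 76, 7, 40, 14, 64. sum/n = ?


Sum = 9 + 61 + 13 + 76 + 7 + 40 + 14 + 64 = 284
n = 8
Mean = 284/8 = 35.5000

Mean = 35.5000


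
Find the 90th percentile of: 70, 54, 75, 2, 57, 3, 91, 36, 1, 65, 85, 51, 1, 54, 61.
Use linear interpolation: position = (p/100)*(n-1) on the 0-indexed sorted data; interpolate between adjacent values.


Sorted: 1, 1, 2, 3, 36, 51, 54, 54, 57, 61, 65, 70, 75, 85, 91
n = 15
Index = 90/100 * 14 = 12.6000
Lower = data[12] = 75, Upper = data[13] = 85
P90 = 75 + 0.6000*(10) = 81.0000

P90 = 81.0000


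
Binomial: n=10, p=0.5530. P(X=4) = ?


C(10,4) = 210
p^4 = 0.093519
(1-p)^6 = 0.007977
P = 210 * 0.093519 * 0.007977 = 0.1567

P(X=4) = 0.1567


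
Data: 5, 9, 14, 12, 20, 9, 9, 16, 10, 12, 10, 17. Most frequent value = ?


Frequencies: 5:1, 9:3, 10:2, 12:2, 14:1, 16:1, 17:1, 20:1
Max frequency = 3
Mode = 9

Mode = 9


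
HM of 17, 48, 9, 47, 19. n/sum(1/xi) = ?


Sum of reciprocals = 1/17 + 1/48 + 1/9 + 1/47 + 1/19 = 0.264676
HM = 5/0.264676 = 18.8910

HM = 18.8910


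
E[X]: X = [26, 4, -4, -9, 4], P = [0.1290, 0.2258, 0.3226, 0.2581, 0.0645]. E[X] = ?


E[X] = 26*0.1290 + 4*0.2258 - 4*0.3226 - 9*0.2581 + 4*0.0645
= 3.3540 + 0.9032 - 1.2904 - 2.3229 + 0.2580
= 0.9019

E[X] = 0.9019


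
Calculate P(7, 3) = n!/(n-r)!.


P(7,3) = 7!/4!
= 5040/24
= 210

P(7,3) = 210


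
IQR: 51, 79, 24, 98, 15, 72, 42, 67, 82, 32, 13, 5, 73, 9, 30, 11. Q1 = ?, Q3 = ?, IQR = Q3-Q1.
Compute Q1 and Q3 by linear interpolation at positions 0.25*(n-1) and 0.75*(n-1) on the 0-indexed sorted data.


Sorted: 5, 9, 11, 13, 15, 24, 30, 32, 42, 51, 67, 72, 73, 79, 82, 98
Q1 (25th %ile) = 14.5000
Q3 (75th %ile) = 72.2500
IQR = 72.2500 - 14.5000 = 57.7500

IQR = 57.7500


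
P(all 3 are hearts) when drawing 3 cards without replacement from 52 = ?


P(all hearts) = (13/52) × (12/51) × (11/50)
= 0.0129

P = 0.0129


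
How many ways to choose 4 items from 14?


C(14,4) = 14!/(4! × 10!)
= 87178291200/(24 × 3628800)
= 1001

C(14,4) = 1001


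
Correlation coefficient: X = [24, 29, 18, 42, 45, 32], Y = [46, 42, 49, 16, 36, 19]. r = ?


Mean X = 31.6667, Mean Y = 34.6667
SD X = 9.463380, SD Y = 12.801910
Cov = -80.444444
r = -80.444444/(9.463380*12.801910) = -0.6640

r = -0.6640


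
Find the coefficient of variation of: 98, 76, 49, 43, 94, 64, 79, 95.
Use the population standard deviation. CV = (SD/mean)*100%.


Mean = 74.7500
SD = 19.7721
CV = (19.7721/74.7500)*100 = 26.4510%

CV = 26.4510%


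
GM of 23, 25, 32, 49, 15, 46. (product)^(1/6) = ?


Product = 23 × 25 × 32 × 49 × 15 × 46 = 622104000
GM = 622104000^(1/6) = 29.2176

GM = 29.2176


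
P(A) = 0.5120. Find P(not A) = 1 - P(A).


P(not A) = 1 - 0.5120 = 0.4880

P(not A) = 0.4880


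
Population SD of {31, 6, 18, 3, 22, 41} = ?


Mean = 20.1667
Variance = 175.8056
SD = sqrt(175.8056) = 13.2592

SD = 13.2592


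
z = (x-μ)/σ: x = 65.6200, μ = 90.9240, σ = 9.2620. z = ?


z = (65.6200 - 90.9240)/9.2620
= -25.3040/9.2620
= -2.7320

z = -2.7320


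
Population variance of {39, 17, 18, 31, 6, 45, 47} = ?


Mean = 29.0000
Squared deviations: 100.0000, 144.0000, 121.0000, 4.0000, 529.0000, 256.0000, 324.0000
Sum = 1478.0000
Variance = 1478.0000/7 = 211.1429

Variance = 211.1429


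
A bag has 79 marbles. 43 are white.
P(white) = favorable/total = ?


P = 43/79 = 0.5443

P = 0.5443


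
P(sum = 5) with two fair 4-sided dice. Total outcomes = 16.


Total outcomes = 4×4 = 16
Favorable (sum = 5): 4
P = 4/16 = 0.2500

P = 0.2500


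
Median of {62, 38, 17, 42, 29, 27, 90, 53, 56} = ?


Sorted: 17, 27, 29, 38, 42, 53, 56, 62, 90
n = 9 (odd)
Middle value = 42

Median = 42


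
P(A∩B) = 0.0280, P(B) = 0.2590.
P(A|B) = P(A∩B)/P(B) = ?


P(A|B) = 0.0280/0.2590 = 0.1081

P(A|B) = 0.1081


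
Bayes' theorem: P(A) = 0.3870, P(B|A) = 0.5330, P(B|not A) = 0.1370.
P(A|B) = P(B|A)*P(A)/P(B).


P(B) = P(B|A)*P(A) + P(B|A')*P(A')
= 0.5330*0.3870 + 0.1370*0.6130
= 0.206271 + 0.083981 = 0.290252
P(A|B) = 0.206271/0.290252 = 0.7107

P(A|B) = 0.7107


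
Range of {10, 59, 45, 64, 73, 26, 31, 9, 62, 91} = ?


Max = 91, Min = 9
Range = 91 - 9 = 82

Range = 82


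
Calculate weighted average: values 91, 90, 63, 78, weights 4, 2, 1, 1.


Numerator = 91*4 + 90*2 + 63*1 + 78*1 = 685
Denominator = 4 + 2 + 1 + 1 = 8
WM = 685/8 = 85.6250

WM = 85.6250


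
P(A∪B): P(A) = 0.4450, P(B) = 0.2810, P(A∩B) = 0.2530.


P(A∪B) = 0.4450 + 0.2810 - 0.2530
= 0.7260 - 0.2530
= 0.4730

P(A∪B) = 0.4730


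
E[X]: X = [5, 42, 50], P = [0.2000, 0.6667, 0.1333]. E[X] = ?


E[X] = 5*0.2000 + 42*0.6667 + 50*0.1333
= 1.0000 + 28.0014 + 6.6650
= 35.6664

E[X] = 35.6664


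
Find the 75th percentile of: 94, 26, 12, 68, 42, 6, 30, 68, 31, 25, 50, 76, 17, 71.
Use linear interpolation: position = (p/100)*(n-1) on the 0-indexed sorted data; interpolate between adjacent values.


Sorted: 6, 12, 17, 25, 26, 30, 31, 42, 50, 68, 68, 71, 76, 94
n = 14
Index = 75/100 * 13 = 9.7500
Lower = data[9] = 68, Upper = data[10] = 68
P75 = 68 + 0.7500*(0) = 68.0000

P75 = 68.0000


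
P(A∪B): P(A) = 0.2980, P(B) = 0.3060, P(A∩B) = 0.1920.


P(A∪B) = 0.2980 + 0.3060 - 0.1920
= 0.6040 - 0.1920
= 0.4120

P(A∪B) = 0.4120


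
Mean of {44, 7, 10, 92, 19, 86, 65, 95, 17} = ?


Sum = 44 + 7 + 10 + 92 + 19 + 86 + 65 + 95 + 17 = 435
n = 9
Mean = 435/9 = 48.3333

Mean = 48.3333


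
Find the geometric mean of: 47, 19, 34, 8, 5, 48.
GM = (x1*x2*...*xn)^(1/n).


Product = 47 × 19 × 34 × 8 × 5 × 48 = 58295040
GM = 58295040^(1/6) = 19.6912

GM = 19.6912


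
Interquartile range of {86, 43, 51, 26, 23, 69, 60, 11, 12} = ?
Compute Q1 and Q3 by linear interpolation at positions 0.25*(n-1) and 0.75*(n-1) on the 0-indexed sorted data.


Sorted: 11, 12, 23, 26, 43, 51, 60, 69, 86
Q1 (25th %ile) = 23.0000
Q3 (75th %ile) = 60.0000
IQR = 60.0000 - 23.0000 = 37.0000

IQR = 37.0000


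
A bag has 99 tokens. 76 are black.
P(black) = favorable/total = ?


P = 76/99 = 0.7677

P = 0.7677


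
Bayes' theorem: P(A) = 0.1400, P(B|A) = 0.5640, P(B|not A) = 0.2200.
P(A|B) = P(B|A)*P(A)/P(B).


P(B) = P(B|A)*P(A) + P(B|A')*P(A')
= 0.5640*0.1400 + 0.2200*0.8600
= 0.078960 + 0.189200 = 0.268160
P(A|B) = 0.078960/0.268160 = 0.2945

P(A|B) = 0.2945


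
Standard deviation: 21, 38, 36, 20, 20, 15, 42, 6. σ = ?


Mean = 24.7500
Variance = 138.1875
SD = sqrt(138.1875) = 11.7553

SD = 11.7553


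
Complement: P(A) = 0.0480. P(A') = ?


P(not A) = 1 - 0.0480 = 0.9520

P(not A) = 0.9520


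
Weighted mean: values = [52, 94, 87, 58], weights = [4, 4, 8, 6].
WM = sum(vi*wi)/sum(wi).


Numerator = 52*4 + 94*4 + 87*8 + 58*6 = 1628
Denominator = 4 + 4 + 8 + 6 = 22
WM = 1628/22 = 74.0000

WM = 74.0000


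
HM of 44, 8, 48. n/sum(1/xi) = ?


Sum of reciprocals = 1/44 + 1/8 + 1/48 = 0.168561
HM = 3/0.168561 = 17.7978

HM = 17.7978


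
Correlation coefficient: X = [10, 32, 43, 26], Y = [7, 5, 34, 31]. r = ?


Mean X = 27.7500, Mean Y = 19.2500
SD X = 11.924240, SD Y = 13.311180
Cov = 90.312500
r = 90.312500/(11.924240*13.311180) = 0.5690

r = 0.5690


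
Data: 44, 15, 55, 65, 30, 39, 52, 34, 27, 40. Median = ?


Sorted: 15, 27, 30, 34, 39, 40, 44, 52, 55, 65
n = 10 (even)
Middle values: 39 and 40
Median = (39+40)/2 = 39.5000

Median = 39.5000


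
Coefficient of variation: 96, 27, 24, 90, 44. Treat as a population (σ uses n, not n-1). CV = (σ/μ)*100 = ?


Mean = 56.2000
SD = 30.8701
CV = (30.8701/56.2000)*100 = 54.9289%

CV = 54.9289%


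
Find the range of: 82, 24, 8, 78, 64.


Max = 82, Min = 8
Range = 82 - 8 = 74

Range = 74


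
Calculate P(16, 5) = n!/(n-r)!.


P(16,5) = 16!/11!
= 20922789888000/39916800
= 524160

P(16,5) = 524160


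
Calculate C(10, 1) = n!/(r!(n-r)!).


C(10,1) = 10!/(1! × 9!)
= 3628800/(1 × 362880)
= 10

C(10,1) = 10


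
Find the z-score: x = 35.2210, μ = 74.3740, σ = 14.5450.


z = (35.2210 - 74.3740)/14.5450
= -39.1530/14.5450
= -2.6919

z = -2.6919


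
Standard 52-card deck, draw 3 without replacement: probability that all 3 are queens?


P(all queens) = (4/52) × (3/51) × (2/50)
= 0.0002

P = 0.0002


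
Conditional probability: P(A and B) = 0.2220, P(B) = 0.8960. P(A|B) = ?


P(A|B) = 0.2220/0.8960 = 0.2478

P(A|B) = 0.2478


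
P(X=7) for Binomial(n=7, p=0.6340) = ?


C(7,7) = 1
p^7 = 0.041174
(1-p)^0 = 1.000000
P = 1 * 0.041174 * 1.000000 = 0.0412

P(X=7) = 0.0412


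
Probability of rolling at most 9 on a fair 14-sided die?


Favorable outcomes (roll ≤ 9): 9
Total outcomes = 14
P = 9/14 = 0.6429

P = 0.6429


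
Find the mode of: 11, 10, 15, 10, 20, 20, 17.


Frequencies: 10:2, 11:1, 15:1, 17:1, 20:2
Max frequency = 2
Mode = 10, 20

Mode = 10, 20


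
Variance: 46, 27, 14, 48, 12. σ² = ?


Mean = 29.4000
Squared deviations: 275.5600, 5.7600, 237.1600, 345.9600, 302.7600
Sum = 1167.2000
Variance = 1167.2000/5 = 233.4400

Variance = 233.4400


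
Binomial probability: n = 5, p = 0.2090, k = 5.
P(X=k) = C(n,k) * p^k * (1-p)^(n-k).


C(5,5) = 1
p^5 = 0.000399
(1-p)^0 = 1.000000
P = 1 * 0.000399 * 1.000000 = 0.0004

P(X=5) = 0.0004


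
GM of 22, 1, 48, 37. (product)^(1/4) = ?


Product = 22 × 1 × 48 × 37 = 39072
GM = 39072^(1/4) = 14.0594

GM = 14.0594


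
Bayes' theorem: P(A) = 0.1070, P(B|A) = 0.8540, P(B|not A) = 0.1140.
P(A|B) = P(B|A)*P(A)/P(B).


P(B) = P(B|A)*P(A) + P(B|A')*P(A')
= 0.8540*0.1070 + 0.1140*0.8930
= 0.091378 + 0.101802 = 0.193180
P(A|B) = 0.091378/0.193180 = 0.4730

P(A|B) = 0.4730


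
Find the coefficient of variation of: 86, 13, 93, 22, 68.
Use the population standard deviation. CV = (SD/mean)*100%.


Mean = 56.4000
SD = 32.9156
CV = (32.9156/56.4000)*100 = 58.3611%

CV = 58.3611%


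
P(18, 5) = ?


P(18,5) = 18!/13!
= 6402373705728000/6227020800
= 1028160

P(18,5) = 1028160


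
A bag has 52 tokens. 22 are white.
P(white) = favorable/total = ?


P = 22/52 = 0.4231

P = 0.4231


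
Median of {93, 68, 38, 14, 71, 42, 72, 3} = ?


Sorted: 3, 14, 38, 42, 68, 71, 72, 93
n = 8 (even)
Middle values: 42 and 68
Median = (42+68)/2 = 55.0000

Median = 55.0000


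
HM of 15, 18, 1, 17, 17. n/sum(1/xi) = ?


Sum of reciprocals = 1/15 + 1/18 + 1/1 + 1/17 + 1/17 = 1.239869
HM = 5/1.239869 = 4.0327

HM = 4.0327


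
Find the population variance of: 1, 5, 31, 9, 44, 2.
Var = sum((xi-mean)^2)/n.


Mean = 15.3333
Squared deviations: 205.4444, 106.7778, 245.4444, 40.1111, 821.7778, 177.7778
Sum = 1597.3333
Variance = 1597.3333/6 = 266.2222

Variance = 266.2222


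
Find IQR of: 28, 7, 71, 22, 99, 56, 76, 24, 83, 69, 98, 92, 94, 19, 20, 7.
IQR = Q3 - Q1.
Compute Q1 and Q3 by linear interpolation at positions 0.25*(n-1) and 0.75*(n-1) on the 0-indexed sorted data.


Sorted: 7, 7, 19, 20, 22, 24, 28, 56, 69, 71, 76, 83, 92, 94, 98, 99
Q1 (25th %ile) = 21.5000
Q3 (75th %ile) = 85.2500
IQR = 85.2500 - 21.5000 = 63.7500

IQR = 63.7500


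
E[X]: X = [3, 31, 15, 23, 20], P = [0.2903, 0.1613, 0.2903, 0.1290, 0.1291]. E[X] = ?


E[X] = 3*0.2903 + 31*0.1613 + 15*0.2903 + 23*0.1290 + 20*0.1291
= 0.8709 + 5.0003 + 4.3545 + 2.9670 + 2.5820
= 15.7747

E[X] = 15.7747


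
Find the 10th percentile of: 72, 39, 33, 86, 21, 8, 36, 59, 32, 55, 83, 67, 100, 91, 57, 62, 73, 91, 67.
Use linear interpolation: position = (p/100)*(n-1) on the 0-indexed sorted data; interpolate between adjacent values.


Sorted: 8, 21, 32, 33, 36, 39, 55, 57, 59, 62, 67, 67, 72, 73, 83, 86, 91, 91, 100
n = 19
Index = 10/100 * 18 = 1.8000
Lower = data[1] = 21, Upper = data[2] = 32
P10 = 21 + 0.8000*(11) = 29.8000

P10 = 29.8000


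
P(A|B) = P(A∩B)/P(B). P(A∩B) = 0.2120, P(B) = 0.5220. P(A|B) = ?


P(A|B) = 0.2120/0.5220 = 0.4061

P(A|B) = 0.4061


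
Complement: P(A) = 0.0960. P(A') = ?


P(not A) = 1 - 0.0960 = 0.9040

P(not A) = 0.9040


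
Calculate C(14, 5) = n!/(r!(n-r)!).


C(14,5) = 14!/(5! × 9!)
= 87178291200/(120 × 362880)
= 2002

C(14,5) = 2002


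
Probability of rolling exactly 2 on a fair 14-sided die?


Favorable outcomes (roll = 2): 1
Total outcomes = 14
P = 1/14 = 0.0714

P = 0.0714


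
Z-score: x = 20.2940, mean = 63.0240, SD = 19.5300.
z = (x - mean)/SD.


z = (20.2940 - 63.0240)/19.5300
= -42.7300/19.5300
= -2.1879

z = -2.1879


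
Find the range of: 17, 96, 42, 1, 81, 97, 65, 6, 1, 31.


Max = 97, Min = 1
Range = 97 - 1 = 96

Range = 96


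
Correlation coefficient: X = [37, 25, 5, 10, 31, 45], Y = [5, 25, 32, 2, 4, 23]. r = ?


Mean X = 25.5000, Mean Y = 15.1667
SD X = 14.162745, SD Y = 11.852098
Cov = -28.583333
r = -28.583333/(14.162745*11.852098) = -0.1703

r = -0.1703


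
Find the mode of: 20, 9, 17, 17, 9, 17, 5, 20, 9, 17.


Frequencies: 5:1, 9:3, 17:4, 20:2
Max frequency = 4
Mode = 17

Mode = 17


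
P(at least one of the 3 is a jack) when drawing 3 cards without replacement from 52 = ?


P(at least one) = 1 - P(none)
P(none) = (48/52) × (47/51) × (46/50) = 0.782624
P(at least one) = 1 - 0.782624 = 0.2174

P = 0.2174


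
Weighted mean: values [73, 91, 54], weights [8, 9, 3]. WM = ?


Numerator = 73*8 + 91*9 + 54*3 = 1565
Denominator = 8 + 9 + 3 = 20
WM = 1565/20 = 78.2500

WM = 78.2500


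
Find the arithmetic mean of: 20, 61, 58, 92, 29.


Sum = 20 + 61 + 58 + 92 + 29 = 260
n = 5
Mean = 260/5 = 52.0000

Mean = 52.0000


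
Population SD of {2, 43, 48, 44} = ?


Mean = 34.2500
Variance = 350.1875
SD = sqrt(350.1875) = 18.7133

SD = 18.7133


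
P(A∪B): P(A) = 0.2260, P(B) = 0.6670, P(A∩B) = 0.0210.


P(A∪B) = 0.2260 + 0.6670 - 0.0210
= 0.8930 - 0.0210
= 0.8720

P(A∪B) = 0.8720


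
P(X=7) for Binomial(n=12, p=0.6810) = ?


C(12,7) = 792
p^7 = 0.067925
(1-p)^5 = 0.003303
P = 792 * 0.067925 * 0.003303 = 0.1777

P(X=7) = 0.1777


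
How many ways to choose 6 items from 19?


C(19,6) = 19!/(6! × 13!)
= 121645100408832000/(720 × 6227020800)
= 27132

C(19,6) = 27132


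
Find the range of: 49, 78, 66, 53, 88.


Max = 88, Min = 49
Range = 88 - 49 = 39

Range = 39


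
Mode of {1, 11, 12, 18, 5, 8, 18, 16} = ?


Frequencies: 1:1, 5:1, 8:1, 11:1, 12:1, 16:1, 18:2
Max frequency = 2
Mode = 18

Mode = 18


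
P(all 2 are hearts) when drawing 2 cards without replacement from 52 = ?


P(all hearts) = (13/52) × (12/51)
= 0.0588

P = 0.0588


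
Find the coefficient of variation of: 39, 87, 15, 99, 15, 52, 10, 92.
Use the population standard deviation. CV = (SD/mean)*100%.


Mean = 51.1250
SD = 34.8190
CV = (34.8190/51.1250)*100 = 68.1055%

CV = 68.1055%


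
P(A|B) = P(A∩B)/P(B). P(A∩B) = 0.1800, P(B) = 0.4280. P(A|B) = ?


P(A|B) = 0.1800/0.4280 = 0.4206

P(A|B) = 0.4206


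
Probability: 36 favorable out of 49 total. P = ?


P = 36/49 = 0.7347

P = 0.7347


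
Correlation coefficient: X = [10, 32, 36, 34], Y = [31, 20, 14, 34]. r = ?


Mean X = 28.0000, Mean Y = 24.7500
SD X = 10.488088, SD Y = 8.104783
Cov = -40.500000
r = -40.500000/(10.488088*8.104783) = -0.4764

r = -0.4764


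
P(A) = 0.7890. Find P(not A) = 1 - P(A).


P(not A) = 1 - 0.7890 = 0.2110

P(not A) = 0.2110


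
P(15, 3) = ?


P(15,3) = 15!/12!
= 1307674368000/479001600
= 2730

P(15,3) = 2730


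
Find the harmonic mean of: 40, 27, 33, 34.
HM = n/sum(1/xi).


Sum of reciprocals = 1/40 + 1/27 + 1/33 + 1/34 = 0.121752
HM = 4/0.121752 = 32.8537

HM = 32.8537


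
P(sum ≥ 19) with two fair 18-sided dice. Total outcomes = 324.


Total outcomes = 18×18 = 324
Favorable (sum ≥ 19): 171
P = 171/324 = 0.5278

P = 0.5278


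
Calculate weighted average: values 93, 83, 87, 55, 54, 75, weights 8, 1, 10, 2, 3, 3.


Numerator = 93*8 + 83*1 + 87*10 + 55*2 + 54*3 + 75*3 = 2194
Denominator = 8 + 1 + 10 + 2 + 3 + 3 = 27
WM = 2194/27 = 81.2593

WM = 81.2593


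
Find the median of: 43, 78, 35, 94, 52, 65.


Sorted: 35, 43, 52, 65, 78, 94
n = 6 (even)
Middle values: 52 and 65
Median = (52+65)/2 = 58.5000

Median = 58.5000


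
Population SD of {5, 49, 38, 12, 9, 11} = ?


Mean = 20.6667
Variance = 275.5556
SD = sqrt(275.5556) = 16.5999

SD = 16.5999


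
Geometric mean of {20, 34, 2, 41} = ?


Product = 20 × 34 × 2 × 41 = 55760
GM = 55760^(1/4) = 15.3667

GM = 15.3667


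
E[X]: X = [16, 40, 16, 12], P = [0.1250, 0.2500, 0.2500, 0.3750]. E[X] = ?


E[X] = 16*0.1250 + 40*0.2500 + 16*0.2500 + 12*0.3750
= 2.0000 + 10.0000 + 4.0000 + 4.5000
= 20.5000

E[X] = 20.5000


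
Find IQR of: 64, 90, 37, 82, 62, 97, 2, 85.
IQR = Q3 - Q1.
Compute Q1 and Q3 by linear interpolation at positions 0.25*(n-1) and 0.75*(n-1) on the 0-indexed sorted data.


Sorted: 2, 37, 62, 64, 82, 85, 90, 97
Q1 (25th %ile) = 55.7500
Q3 (75th %ile) = 86.2500
IQR = 86.2500 - 55.7500 = 30.5000

IQR = 30.5000


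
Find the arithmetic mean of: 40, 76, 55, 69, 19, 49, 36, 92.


Sum = 40 + 76 + 55 + 69 + 19 + 49 + 36 + 92 = 436
n = 8
Mean = 436/8 = 54.5000

Mean = 54.5000


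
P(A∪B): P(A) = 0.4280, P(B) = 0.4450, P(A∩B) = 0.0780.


P(A∪B) = 0.4280 + 0.4450 - 0.0780
= 0.8730 - 0.0780
= 0.7950

P(A∪B) = 0.7950


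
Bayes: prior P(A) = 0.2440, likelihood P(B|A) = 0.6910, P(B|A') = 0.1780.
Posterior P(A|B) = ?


P(B) = P(B|A)*P(A) + P(B|A')*P(A')
= 0.6910*0.2440 + 0.1780*0.7560
= 0.168604 + 0.134568 = 0.303172
P(A|B) = 0.168604/0.303172 = 0.5561

P(A|B) = 0.5561


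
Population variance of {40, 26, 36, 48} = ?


Mean = 37.5000
Squared deviations: 6.2500, 132.2500, 2.2500, 110.2500
Sum = 251.0000
Variance = 251.0000/4 = 62.7500

Variance = 62.7500


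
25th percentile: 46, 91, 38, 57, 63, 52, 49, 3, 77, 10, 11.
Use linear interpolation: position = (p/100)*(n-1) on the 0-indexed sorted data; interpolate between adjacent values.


Sorted: 3, 10, 11, 38, 46, 49, 52, 57, 63, 77, 91
n = 11
Index = 25/100 * 10 = 2.5000
Lower = data[2] = 11, Upper = data[3] = 38
P25 = 11 + 0.5000*(27) = 24.5000

P25 = 24.5000


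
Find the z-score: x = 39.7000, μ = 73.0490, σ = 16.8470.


z = (39.7000 - 73.0490)/16.8470
= -33.3490/16.8470
= -1.9795

z = -1.9795


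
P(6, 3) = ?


P(6,3) = 6!/3!
= 720/6
= 120

P(6,3) = 120


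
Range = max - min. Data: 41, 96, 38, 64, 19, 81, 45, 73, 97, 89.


Max = 97, Min = 19
Range = 97 - 19 = 78

Range = 78


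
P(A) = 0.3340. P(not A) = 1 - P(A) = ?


P(not A) = 1 - 0.3340 = 0.6660

P(not A) = 0.6660


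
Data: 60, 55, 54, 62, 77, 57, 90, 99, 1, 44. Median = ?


Sorted: 1, 44, 54, 55, 57, 60, 62, 77, 90, 99
n = 10 (even)
Middle values: 57 and 60
Median = (57+60)/2 = 58.5000

Median = 58.5000


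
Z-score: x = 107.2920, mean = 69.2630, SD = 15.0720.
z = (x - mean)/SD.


z = (107.2920 - 69.2630)/15.0720
= 38.0290/15.0720
= 2.5232

z = 2.5232


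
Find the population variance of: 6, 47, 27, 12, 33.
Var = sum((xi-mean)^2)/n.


Mean = 25.0000
Squared deviations: 361.0000, 484.0000, 4.0000, 169.0000, 64.0000
Sum = 1082.0000
Variance = 1082.0000/5 = 216.4000

Variance = 216.4000


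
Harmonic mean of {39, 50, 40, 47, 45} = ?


Sum of reciprocals = 1/39 + 1/50 + 1/40 + 1/47 + 1/45 = 0.114140
HM = 5/0.114140 = 43.8059

HM = 43.8059


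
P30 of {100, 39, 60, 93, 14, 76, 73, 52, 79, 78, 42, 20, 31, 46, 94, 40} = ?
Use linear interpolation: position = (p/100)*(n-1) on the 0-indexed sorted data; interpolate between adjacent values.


Sorted: 14, 20, 31, 39, 40, 42, 46, 52, 60, 73, 76, 78, 79, 93, 94, 100
n = 16
Index = 30/100 * 15 = 4.5000
Lower = data[4] = 40, Upper = data[5] = 42
P30 = 40 + 0.5000*(2) = 41.0000

P30 = 41.0000


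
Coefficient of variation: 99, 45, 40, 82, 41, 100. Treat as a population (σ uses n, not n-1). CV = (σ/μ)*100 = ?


Mean = 67.8333
SD = 26.5293
CV = (26.5293/67.8333)*100 = 39.1096%

CV = 39.1096%


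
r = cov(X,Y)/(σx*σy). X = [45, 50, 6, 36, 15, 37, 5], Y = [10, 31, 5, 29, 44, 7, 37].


Mean X = 27.7143, Mean Y = 23.2857
SD X = 17.318151, SD Y = 14.567226
Cov = -48.489796
r = -48.489796/(17.318151*14.567226) = -0.1922

r = -0.1922


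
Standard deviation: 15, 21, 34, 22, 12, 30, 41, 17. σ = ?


Mean = 24.0000
Variance = 89.0000
SD = sqrt(89.0000) = 9.4340

SD = 9.4340


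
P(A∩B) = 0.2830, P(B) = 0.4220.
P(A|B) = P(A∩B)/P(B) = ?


P(A|B) = 0.2830/0.4220 = 0.6706

P(A|B) = 0.6706


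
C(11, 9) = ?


C(11,9) = 11!/(9! × 2!)
= 39916800/(362880 × 2)
= 55

C(11,9) = 55


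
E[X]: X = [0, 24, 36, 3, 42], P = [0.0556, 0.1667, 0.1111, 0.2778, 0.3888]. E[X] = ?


E[X] = 0*0.0556 + 24*0.1667 + 36*0.1111 + 3*0.2778 + 42*0.3888
= 0 + 4.0008 + 3.9996 + 0.8334 + 16.3296
= 25.1634

E[X] = 25.1634


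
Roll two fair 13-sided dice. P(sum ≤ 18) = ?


Total outcomes = 13×13 = 169
Favorable (sum ≤ 18): 133
P = 133/169 = 0.7870

P = 0.7870


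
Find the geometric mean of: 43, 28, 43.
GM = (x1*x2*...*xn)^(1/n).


Product = 43 × 28 × 43 = 51772
GM = 51772^(1/3) = 37.2705

GM = 37.2705


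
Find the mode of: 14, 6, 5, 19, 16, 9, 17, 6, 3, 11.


Frequencies: 3:1, 5:1, 6:2, 9:1, 11:1, 14:1, 16:1, 17:1, 19:1
Max frequency = 2
Mode = 6

Mode = 6


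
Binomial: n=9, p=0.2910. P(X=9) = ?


C(9,9) = 1
p^9 = 1.496363e-05
(1-p)^0 = 1.000000
P = 1 * 1.496363e-05 * 1.000000 = 1.4964e-05

P(X=9) = 1.4964e-05


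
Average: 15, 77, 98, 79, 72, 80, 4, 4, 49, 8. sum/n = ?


Sum = 15 + 77 + 98 + 79 + 72 + 80 + 4 + 4 + 49 + 8 = 486
n = 10
Mean = 486/10 = 48.6000

Mean = 48.6000


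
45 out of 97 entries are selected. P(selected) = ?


P = 45/97 = 0.4639

P = 0.4639


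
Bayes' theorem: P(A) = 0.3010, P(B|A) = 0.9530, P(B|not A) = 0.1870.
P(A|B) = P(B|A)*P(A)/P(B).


P(B) = P(B|A)*P(A) + P(B|A')*P(A')
= 0.9530*0.3010 + 0.1870*0.6990
= 0.286853 + 0.130713 = 0.417566
P(A|B) = 0.286853/0.417566 = 0.6870

P(A|B) = 0.6870


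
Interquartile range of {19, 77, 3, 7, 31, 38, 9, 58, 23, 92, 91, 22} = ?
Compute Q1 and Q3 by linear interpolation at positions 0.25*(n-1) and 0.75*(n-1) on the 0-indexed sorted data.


Sorted: 3, 7, 9, 19, 22, 23, 31, 38, 58, 77, 91, 92
Q1 (25th %ile) = 16.5000
Q3 (75th %ile) = 62.7500
IQR = 62.7500 - 16.5000 = 46.2500

IQR = 46.2500


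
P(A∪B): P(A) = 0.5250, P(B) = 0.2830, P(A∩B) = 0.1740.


P(A∪B) = 0.5250 + 0.2830 - 0.1740
= 0.8080 - 0.1740
= 0.6340

P(A∪B) = 0.6340


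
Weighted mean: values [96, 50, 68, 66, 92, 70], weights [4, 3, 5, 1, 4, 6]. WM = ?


Numerator = 96*4 + 50*3 + 68*5 + 66*1 + 92*4 + 70*6 = 1728
Denominator = 4 + 3 + 5 + 1 + 4 + 6 = 23
WM = 1728/23 = 75.1304

WM = 75.1304


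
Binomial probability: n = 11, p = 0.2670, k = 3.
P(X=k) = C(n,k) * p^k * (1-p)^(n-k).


C(11,3) = 165
p^3 = 0.019034
(1-p)^8 = 0.083336
P = 165 * 0.019034 * 0.083336 = 0.2617

P(X=3) = 0.2617


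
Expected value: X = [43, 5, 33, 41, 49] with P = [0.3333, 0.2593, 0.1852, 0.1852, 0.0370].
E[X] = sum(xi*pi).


E[X] = 43*0.3333 + 5*0.2593 + 33*0.1852 + 41*0.1852 + 49*0.0370
= 14.3319 + 1.2965 + 6.1116 + 7.5932 + 1.8130
= 31.1462

E[X] = 31.1462


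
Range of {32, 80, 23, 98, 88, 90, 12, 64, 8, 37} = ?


Max = 98, Min = 8
Range = 98 - 8 = 90

Range = 90


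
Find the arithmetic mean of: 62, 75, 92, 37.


Sum = 62 + 75 + 92 + 37 = 266
n = 4
Mean = 266/4 = 66.5000

Mean = 66.5000


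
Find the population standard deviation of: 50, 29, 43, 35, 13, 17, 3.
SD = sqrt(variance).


Mean = 27.1429
Variance = 246.4082
SD = sqrt(246.4082) = 15.6974

SD = 15.6974


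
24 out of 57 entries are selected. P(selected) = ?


P = 24/57 = 0.4211

P = 0.4211


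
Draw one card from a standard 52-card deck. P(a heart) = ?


13 hearts in 52 cards
P = 13/52 = 0.2500

P = 0.2500


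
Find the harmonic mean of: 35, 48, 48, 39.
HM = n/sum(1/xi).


Sum of reciprocals = 1/35 + 1/48 + 1/48 + 1/39 = 0.095879
HM = 4/0.095879 = 41.7192

HM = 41.7192


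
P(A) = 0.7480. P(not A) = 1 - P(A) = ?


P(not A) = 1 - 0.7480 = 0.2520

P(not A) = 0.2520


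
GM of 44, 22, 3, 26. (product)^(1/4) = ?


Product = 44 × 22 × 3 × 26 = 75504
GM = 75504^(1/4) = 16.5765

GM = 16.5765


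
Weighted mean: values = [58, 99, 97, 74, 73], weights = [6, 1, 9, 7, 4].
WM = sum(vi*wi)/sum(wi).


Numerator = 58*6 + 99*1 + 97*9 + 74*7 + 73*4 = 2130
Denominator = 6 + 1 + 9 + 7 + 4 = 27
WM = 2130/27 = 78.8889

WM = 78.8889


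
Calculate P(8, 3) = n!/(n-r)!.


P(8,3) = 8!/5!
= 40320/120
= 336

P(8,3) = 336


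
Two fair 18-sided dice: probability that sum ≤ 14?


Total outcomes = 18×18 = 324
Favorable (sum ≤ 14): 91
P = 91/324 = 0.2809

P = 0.2809


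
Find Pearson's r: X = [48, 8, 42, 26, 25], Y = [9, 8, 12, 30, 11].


Mean X = 29.8000, Mean Y = 14.0000
SD X = 14.091132, SD Y = 8.124038
Cov = -6.200000
r = -6.200000/(14.091132*8.124038) = -0.0542

r = -0.0542


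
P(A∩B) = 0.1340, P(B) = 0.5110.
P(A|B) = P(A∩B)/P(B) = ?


P(A|B) = 0.1340/0.5110 = 0.2622

P(A|B) = 0.2622


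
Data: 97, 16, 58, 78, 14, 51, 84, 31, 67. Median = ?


Sorted: 14, 16, 31, 51, 58, 67, 78, 84, 97
n = 9 (odd)
Middle value = 58

Median = 58


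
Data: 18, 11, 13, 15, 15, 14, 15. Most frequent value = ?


Frequencies: 11:1, 13:1, 14:1, 15:3, 18:1
Max frequency = 3
Mode = 15

Mode = 15


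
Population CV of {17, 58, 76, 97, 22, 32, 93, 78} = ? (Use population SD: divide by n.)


Mean = 59.1250
SD = 29.8179
CV = (29.8179/59.1250)*100 = 50.4320%

CV = 50.4320%


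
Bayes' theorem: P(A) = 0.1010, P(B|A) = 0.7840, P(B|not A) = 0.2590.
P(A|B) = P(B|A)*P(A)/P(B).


P(B) = P(B|A)*P(A) + P(B|A')*P(A')
= 0.7840*0.1010 + 0.2590*0.8990
= 0.079184 + 0.232841 = 0.312025
P(A|B) = 0.079184/0.312025 = 0.2538

P(A|B) = 0.2538


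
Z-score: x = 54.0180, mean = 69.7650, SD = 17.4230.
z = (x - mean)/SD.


z = (54.0180 - 69.7650)/17.4230
= -15.7470/17.4230
= -0.9038

z = -0.9038


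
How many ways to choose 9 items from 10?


C(10,9) = 10!/(9! × 1!)
= 3628800/(362880 × 1)
= 10

C(10,9) = 10


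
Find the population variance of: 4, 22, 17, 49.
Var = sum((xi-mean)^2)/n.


Mean = 23.0000
Squared deviations: 361.0000, 1.0000, 36.0000, 676.0000
Sum = 1074.0000
Variance = 1074.0000/4 = 268.5000

Variance = 268.5000


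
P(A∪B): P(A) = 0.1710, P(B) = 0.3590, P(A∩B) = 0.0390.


P(A∪B) = 0.1710 + 0.3590 - 0.0390
= 0.5300 - 0.0390
= 0.4910

P(A∪B) = 0.4910


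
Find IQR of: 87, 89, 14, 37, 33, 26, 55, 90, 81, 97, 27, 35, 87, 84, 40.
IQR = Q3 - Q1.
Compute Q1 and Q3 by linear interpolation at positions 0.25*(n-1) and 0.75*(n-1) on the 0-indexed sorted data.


Sorted: 14, 26, 27, 33, 35, 37, 40, 55, 81, 84, 87, 87, 89, 90, 97
Q1 (25th %ile) = 34.0000
Q3 (75th %ile) = 87.0000
IQR = 87.0000 - 34.0000 = 53.0000

IQR = 53.0000


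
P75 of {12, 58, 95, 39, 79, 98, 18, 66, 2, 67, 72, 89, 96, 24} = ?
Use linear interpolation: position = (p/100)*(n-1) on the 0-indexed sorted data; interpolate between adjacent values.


Sorted: 2, 12, 18, 24, 39, 58, 66, 67, 72, 79, 89, 95, 96, 98
n = 14
Index = 75/100 * 13 = 9.7500
Lower = data[9] = 79, Upper = data[10] = 89
P75 = 79 + 0.7500*(10) = 86.5000

P75 = 86.5000


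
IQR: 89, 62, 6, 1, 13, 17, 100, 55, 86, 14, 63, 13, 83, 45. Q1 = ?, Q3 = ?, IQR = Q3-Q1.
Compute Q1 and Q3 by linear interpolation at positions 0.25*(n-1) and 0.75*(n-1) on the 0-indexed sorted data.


Sorted: 1, 6, 13, 13, 14, 17, 45, 55, 62, 63, 83, 86, 89, 100
Q1 (25th %ile) = 13.2500
Q3 (75th %ile) = 78.0000
IQR = 78.0000 - 13.2500 = 64.7500

IQR = 64.7500


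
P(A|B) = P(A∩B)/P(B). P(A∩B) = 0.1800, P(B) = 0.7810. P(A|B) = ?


P(A|B) = 0.1800/0.7810 = 0.2305

P(A|B) = 0.2305


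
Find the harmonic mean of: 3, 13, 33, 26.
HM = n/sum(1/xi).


Sum of reciprocals = 1/3 + 1/13 + 1/33 + 1/26 = 0.479021
HM = 4/0.479021 = 8.3504

HM = 8.3504


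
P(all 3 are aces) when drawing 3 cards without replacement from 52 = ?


P(all aces) = (4/52) × (3/51) × (2/50)
= 0.0002

P = 0.0002


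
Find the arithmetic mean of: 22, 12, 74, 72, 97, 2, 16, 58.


Sum = 22 + 12 + 74 + 72 + 97 + 2 + 16 + 58 = 353
n = 8
Mean = 353/8 = 44.1250

Mean = 44.1250


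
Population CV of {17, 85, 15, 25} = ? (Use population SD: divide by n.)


Mean = 35.5000
SD = 28.8227
CV = (28.8227/35.5000)*100 = 81.1908%

CV = 81.1908%


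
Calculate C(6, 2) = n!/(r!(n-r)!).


C(6,2) = 6!/(2! × 4!)
= 720/(2 × 24)
= 15

C(6,2) = 15


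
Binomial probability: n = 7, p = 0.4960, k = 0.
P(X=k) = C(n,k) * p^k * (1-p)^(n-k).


C(7,0) = 1
p^0 = 1.000000
(1-p)^7 = 0.008261
P = 1 * 1.000000 * 0.008261 = 0.0083

P(X=0) = 0.0083


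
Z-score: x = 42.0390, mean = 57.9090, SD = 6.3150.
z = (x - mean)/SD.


z = (42.0390 - 57.9090)/6.3150
= -15.8700/6.3150
= -2.5131

z = -2.5131


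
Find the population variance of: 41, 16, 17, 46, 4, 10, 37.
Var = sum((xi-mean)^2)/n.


Mean = 24.4286
Squared deviations: 274.6122, 71.0408, 55.1837, 465.3265, 417.3265, 208.1837, 158.0408
Sum = 1649.7143
Variance = 1649.7143/7 = 235.6735

Variance = 235.6735


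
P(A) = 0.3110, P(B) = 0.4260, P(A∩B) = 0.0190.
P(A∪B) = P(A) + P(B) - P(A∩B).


P(A∪B) = 0.3110 + 0.4260 - 0.0190
= 0.7370 - 0.0190
= 0.7180

P(A∪B) = 0.7180


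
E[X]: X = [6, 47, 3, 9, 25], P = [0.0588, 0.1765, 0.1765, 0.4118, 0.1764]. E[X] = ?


E[X] = 6*0.0588 + 47*0.1765 + 3*0.1765 + 9*0.4118 + 25*0.1764
= 0.3528 + 8.2955 + 0.5295 + 3.7062 + 4.4100
= 17.2940

E[X] = 17.2940


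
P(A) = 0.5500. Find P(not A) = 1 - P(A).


P(not A) = 1 - 0.5500 = 0.4500

P(not A) = 0.4500


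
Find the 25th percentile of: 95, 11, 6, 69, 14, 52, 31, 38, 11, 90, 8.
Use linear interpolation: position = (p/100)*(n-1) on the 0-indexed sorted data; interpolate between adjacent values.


Sorted: 6, 8, 11, 11, 14, 31, 38, 52, 69, 90, 95
n = 11
Index = 25/100 * 10 = 2.5000
Lower = data[2] = 11, Upper = data[3] = 11
P25 = 11 + 0.5000*(0) = 11.0000

P25 = 11.0000


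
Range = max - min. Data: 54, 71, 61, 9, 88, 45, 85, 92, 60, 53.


Max = 92, Min = 9
Range = 92 - 9 = 83

Range = 83


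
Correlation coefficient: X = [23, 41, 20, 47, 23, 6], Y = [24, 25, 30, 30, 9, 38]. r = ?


Mean X = 26.6667, Mean Y = 26.0000
SD X = 13.646326, SD Y = 8.850612
Cov = -23.000000
r = -23.000000/(13.646326*8.850612) = -0.1904

r = -0.1904


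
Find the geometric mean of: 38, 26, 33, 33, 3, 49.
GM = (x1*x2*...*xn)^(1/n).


Product = 38 × 26 × 33 × 33 × 3 × 49 = 158162004
GM = 158162004^(1/6) = 23.2550

GM = 23.2550


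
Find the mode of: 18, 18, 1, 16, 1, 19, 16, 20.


Frequencies: 1:2, 16:2, 18:2, 19:1, 20:1
Max frequency = 2
Mode = 1, 16, 18

Mode = 1, 16, 18


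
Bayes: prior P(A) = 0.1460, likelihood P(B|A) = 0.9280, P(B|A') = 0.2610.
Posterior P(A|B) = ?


P(B) = P(B|A)*P(A) + P(B|A')*P(A')
= 0.9280*0.1460 + 0.2610*0.8540
= 0.135488 + 0.222894 = 0.358382
P(A|B) = 0.135488/0.358382 = 0.3781

P(A|B) = 0.3781


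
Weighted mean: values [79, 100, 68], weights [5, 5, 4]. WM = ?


Numerator = 79*5 + 100*5 + 68*4 = 1167
Denominator = 5 + 5 + 4 = 14
WM = 1167/14 = 83.3571

WM = 83.3571


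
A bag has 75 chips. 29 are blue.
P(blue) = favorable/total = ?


P = 29/75 = 0.3867

P = 0.3867


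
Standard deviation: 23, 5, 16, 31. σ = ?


Mean = 18.7500
Variance = 91.1875
SD = sqrt(91.1875) = 9.5492

SD = 9.5492


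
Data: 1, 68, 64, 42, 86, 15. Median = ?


Sorted: 1, 15, 42, 64, 68, 86
n = 6 (even)
Middle values: 42 and 64
Median = (42+64)/2 = 53.0000

Median = 53.0000


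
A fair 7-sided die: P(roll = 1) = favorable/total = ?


Favorable outcomes (roll = 1): 1
Total outcomes = 7
P = 1/7 = 0.1429

P = 0.1429


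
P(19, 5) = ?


P(19,5) = 19!/14!
= 121645100408832000/87178291200
= 1395360

P(19,5) = 1395360


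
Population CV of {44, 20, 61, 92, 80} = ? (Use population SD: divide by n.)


Mean = 59.4000
SD = 25.6094
CV = (25.6094/59.4000)*100 = 43.1134%

CV = 43.1134%


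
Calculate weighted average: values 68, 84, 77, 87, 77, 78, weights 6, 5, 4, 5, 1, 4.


Numerator = 68*6 + 84*5 + 77*4 + 87*5 + 77*1 + 78*4 = 1960
Denominator = 6 + 5 + 4 + 5 + 1 + 4 = 25
WM = 1960/25 = 78.4000

WM = 78.4000


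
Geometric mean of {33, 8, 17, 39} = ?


Product = 33 × 8 × 17 × 39 = 175032
GM = 175032^(1/4) = 20.4541

GM = 20.4541


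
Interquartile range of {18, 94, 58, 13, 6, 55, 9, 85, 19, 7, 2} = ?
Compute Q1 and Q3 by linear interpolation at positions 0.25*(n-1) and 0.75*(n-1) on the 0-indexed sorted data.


Sorted: 2, 6, 7, 9, 13, 18, 19, 55, 58, 85, 94
Q1 (25th %ile) = 8.0000
Q3 (75th %ile) = 56.5000
IQR = 56.5000 - 8.0000 = 48.5000

IQR = 48.5000


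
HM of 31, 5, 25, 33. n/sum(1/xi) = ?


Sum of reciprocals = 1/31 + 1/5 + 1/25 + 1/33 = 0.302561
HM = 4/0.302561 = 13.2205

HM = 13.2205


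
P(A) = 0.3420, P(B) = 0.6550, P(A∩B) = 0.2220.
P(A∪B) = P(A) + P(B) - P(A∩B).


P(A∪B) = 0.3420 + 0.6550 - 0.2220
= 0.9970 - 0.2220
= 0.7750

P(A∪B) = 0.7750


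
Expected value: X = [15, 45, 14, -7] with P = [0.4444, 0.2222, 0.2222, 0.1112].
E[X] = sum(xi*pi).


E[X] = 15*0.4444 + 45*0.2222 + 14*0.2222 - 7*0.1112
= 6.6660 + 9.9990 + 3.1108 - 0.7784
= 18.9974

E[X] = 18.9974


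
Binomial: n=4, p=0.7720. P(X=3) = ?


C(4,3) = 4
p^3 = 0.460100
(1-p)^1 = 0.228000
P = 4 * 0.460100 * 0.228000 = 0.4196

P(X=3) = 0.4196


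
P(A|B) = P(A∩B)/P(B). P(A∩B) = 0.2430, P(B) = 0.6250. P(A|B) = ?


P(A|B) = 0.2430/0.6250 = 0.3888

P(A|B) = 0.3888


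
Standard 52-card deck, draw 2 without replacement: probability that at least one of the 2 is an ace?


P(at least one) = 1 - P(none)
P(none) = (48/52) × (47/51) = 0.850679
P(at least one) = 1 - 0.850679 = 0.1493

P = 0.1493


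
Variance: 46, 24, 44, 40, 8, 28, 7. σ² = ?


Mean = 28.1429
Squared deviations: 318.8776, 17.1633, 251.4490, 140.5918, 405.7347, 0.0204, 447.0204
Sum = 1580.8571
Variance = 1580.8571/7 = 225.8367

Variance = 225.8367


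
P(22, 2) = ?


P(22,2) = 22!/20!
= 1124000727777607680000/2432902008176640000
= 462

P(22,2) = 462


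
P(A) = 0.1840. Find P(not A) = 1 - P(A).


P(not A) = 1 - 0.1840 = 0.8160

P(not A) = 0.8160


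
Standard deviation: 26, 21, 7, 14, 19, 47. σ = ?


Mean = 22.3333
Variance = 156.5556
SD = sqrt(156.5556) = 12.5122

SD = 12.5122


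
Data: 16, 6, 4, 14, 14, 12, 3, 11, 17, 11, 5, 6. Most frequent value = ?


Frequencies: 3:1, 4:1, 5:1, 6:2, 11:2, 12:1, 14:2, 16:1, 17:1
Max frequency = 2
Mode = 6, 11, 14

Mode = 6, 11, 14


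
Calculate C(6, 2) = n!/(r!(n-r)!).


C(6,2) = 6!/(2! × 4!)
= 720/(2 × 24)
= 15

C(6,2) = 15


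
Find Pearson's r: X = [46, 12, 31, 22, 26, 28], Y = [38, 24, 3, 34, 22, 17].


Mean X = 27.5000, Mean Y = 23.0000
SD X = 10.226599, SD Y = 11.430952
Cov = 21.666667
r = 21.666667/(10.226599*11.430952) = 0.1853

r = 0.1853


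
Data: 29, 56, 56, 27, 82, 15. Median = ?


Sorted: 15, 27, 29, 56, 56, 82
n = 6 (even)
Middle values: 29 and 56
Median = (29+56)/2 = 42.5000

Median = 42.5000


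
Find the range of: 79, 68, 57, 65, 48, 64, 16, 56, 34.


Max = 79, Min = 16
Range = 79 - 16 = 63

Range = 63


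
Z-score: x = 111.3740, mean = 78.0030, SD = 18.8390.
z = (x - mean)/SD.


z = (111.3740 - 78.0030)/18.8390
= 33.3710/18.8390
= 1.7714

z = 1.7714


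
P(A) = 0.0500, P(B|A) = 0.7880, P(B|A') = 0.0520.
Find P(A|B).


P(B) = P(B|A)*P(A) + P(B|A')*P(A')
= 0.7880*0.0500 + 0.0520*0.9500
= 0.039400 + 0.049400 = 0.088800
P(A|B) = 0.039400/0.088800 = 0.4437

P(A|B) = 0.4437


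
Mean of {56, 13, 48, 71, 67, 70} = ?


Sum = 56 + 13 + 48 + 71 + 67 + 70 = 325
n = 6
Mean = 325/6 = 54.1667

Mean = 54.1667


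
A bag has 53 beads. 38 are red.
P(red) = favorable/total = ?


P = 38/53 = 0.7170

P = 0.7170


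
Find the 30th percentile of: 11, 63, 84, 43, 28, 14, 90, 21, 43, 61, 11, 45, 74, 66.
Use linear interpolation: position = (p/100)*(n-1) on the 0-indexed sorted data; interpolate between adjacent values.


Sorted: 11, 11, 14, 21, 28, 43, 43, 45, 61, 63, 66, 74, 84, 90
n = 14
Index = 30/100 * 13 = 3.9000
Lower = data[3] = 21, Upper = data[4] = 28
P30 = 21 + 0.9000*(7) = 27.3000

P30 = 27.3000


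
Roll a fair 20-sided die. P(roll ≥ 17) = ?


Favorable outcomes (roll ≥ 17): 4
Total outcomes = 20
P = 4/20 = 0.2000

P = 0.2000


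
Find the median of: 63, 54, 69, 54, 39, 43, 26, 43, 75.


Sorted: 26, 39, 43, 43, 54, 54, 63, 69, 75
n = 9 (odd)
Middle value = 54

Median = 54


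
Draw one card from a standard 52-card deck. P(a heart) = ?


13 hearts in 52 cards
P = 13/52 = 0.2500

P = 0.2500


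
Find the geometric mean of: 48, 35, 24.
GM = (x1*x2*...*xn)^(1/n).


Product = 48 × 35 × 24 = 40320
GM = 40320^(1/3) = 34.2905

GM = 34.2905


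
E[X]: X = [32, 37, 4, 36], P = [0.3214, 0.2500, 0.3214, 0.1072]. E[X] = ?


E[X] = 32*0.3214 + 37*0.2500 + 4*0.3214 + 36*0.1072
= 10.2848 + 9.2500 + 1.2856 + 3.8592
= 24.6796

E[X] = 24.6796


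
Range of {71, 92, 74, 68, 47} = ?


Max = 92, Min = 47
Range = 92 - 47 = 45

Range = 45


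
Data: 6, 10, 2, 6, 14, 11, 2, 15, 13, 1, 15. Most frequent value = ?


Frequencies: 1:1, 2:2, 6:2, 10:1, 11:1, 13:1, 14:1, 15:2
Max frequency = 2
Mode = 2, 6, 15

Mode = 2, 6, 15


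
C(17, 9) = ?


C(17,9) = 17!/(9! × 8!)
= 355687428096000/(362880 × 40320)
= 24310

C(17,9) = 24310


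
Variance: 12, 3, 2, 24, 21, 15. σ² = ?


Mean = 12.8333
Squared deviations: 0.6944, 96.6944, 117.3611, 124.6944, 66.6944, 4.6944
Sum = 410.8333
Variance = 410.8333/6 = 68.4722

Variance = 68.4722


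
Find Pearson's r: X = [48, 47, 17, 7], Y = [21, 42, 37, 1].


Mean X = 29.7500, Mean Y = 25.2500
SD X = 18.102141, SD Y = 16.005858
Cov = 153.312500
r = 153.312500/(18.102141*16.005858) = 0.5291

r = 0.5291


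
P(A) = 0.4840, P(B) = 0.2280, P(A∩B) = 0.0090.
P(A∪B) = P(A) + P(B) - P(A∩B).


P(A∪B) = 0.4840 + 0.2280 - 0.0090
= 0.7120 - 0.0090
= 0.7030

P(A∪B) = 0.7030


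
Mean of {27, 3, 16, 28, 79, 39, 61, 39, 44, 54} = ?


Sum = 27 + 3 + 16 + 28 + 79 + 39 + 61 + 39 + 44 + 54 = 390
n = 10
Mean = 390/10 = 39.0000

Mean = 39.0000


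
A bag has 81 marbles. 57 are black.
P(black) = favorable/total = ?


P = 57/81 = 0.7037

P = 0.7037


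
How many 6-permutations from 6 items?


P(6,6) = 6!/0!
= 720/1
= 720

P(6,6) = 720


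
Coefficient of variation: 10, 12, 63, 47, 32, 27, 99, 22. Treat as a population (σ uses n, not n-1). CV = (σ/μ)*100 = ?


Mean = 39.0000
SD = 28.0446
CV = (28.0446/39.0000)*100 = 71.9092%

CV = 71.9092%
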